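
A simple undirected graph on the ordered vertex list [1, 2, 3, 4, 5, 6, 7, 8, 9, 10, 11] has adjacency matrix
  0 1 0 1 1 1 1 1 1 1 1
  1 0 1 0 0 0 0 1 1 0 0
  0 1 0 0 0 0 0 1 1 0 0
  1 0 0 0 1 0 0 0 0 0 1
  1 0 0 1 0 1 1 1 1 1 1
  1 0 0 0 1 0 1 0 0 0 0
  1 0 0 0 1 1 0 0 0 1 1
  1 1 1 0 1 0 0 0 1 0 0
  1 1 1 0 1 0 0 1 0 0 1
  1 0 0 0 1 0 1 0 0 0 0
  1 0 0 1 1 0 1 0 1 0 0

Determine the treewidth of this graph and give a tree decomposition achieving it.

Treewidth 3.
One optimal decomposition is:
Bags: B1 = {1, 4, 5, 11}  B2 = {1, 5, 9, 11}  B3 = {1, 5, 7, 11}  B4 = {1, 5, 6, 7}  B5 = {1, 5, 8, 9}  B6 = {1, 5, 7, 10}  B7 = {1, 2, 8, 9}  B8 = {2, 3, 8, 9}
Tree: B1–B2, B1–B3, B3–B4, B2–B5, B4–B6, B5–B7, B7–B8

The largest bag has 4 vertices, giving width 3; this decomposition certifies tw(G) ≤ 3. For the lower bound, the 4 vertices {1, 2, 8, 9} are pairwise adjacent, and any tree decomposition puts a clique entirely inside one bag — forcing width ≥ 3. Combining the bounds, tw(G) = 3.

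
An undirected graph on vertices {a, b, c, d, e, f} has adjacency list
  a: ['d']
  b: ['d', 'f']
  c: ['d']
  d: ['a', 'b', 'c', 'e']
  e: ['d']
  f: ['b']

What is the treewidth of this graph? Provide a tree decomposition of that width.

Treewidth 1.
One such decomposition:
Bags: B1 = {b, d}  B2 = {c, d}  B3 = {b, f}  B4 = {a, d}  B5 = {d, e}
Tree: B1–B2, B1–B3, B1–B4, B4–B5

Every bag has size at most 2, so the width is 2 − 1 = 1 and tw(G) ≤ 1. G has an edge, so its treewidth is at least 1. Combining the bounds, tw(G) = 1.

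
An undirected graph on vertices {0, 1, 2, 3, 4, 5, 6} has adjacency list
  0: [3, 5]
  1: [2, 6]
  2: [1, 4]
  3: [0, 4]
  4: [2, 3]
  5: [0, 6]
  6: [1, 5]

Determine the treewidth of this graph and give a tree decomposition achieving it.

Treewidth 2.
Bags: B1 = {2, 3, 4}  B2 = {1, 2, 3}  B3 = {1, 3, 6}  B4 = {3, 5, 6}  B5 = {0, 3, 5}
Tree: B1–B2, B2–B3, B3–B4, B4–B5

The largest bag has 3 vertices, giving width 2; this decomposition certifies tw(G) ≤ 2. The edges 3–4–2–1–6–5–0–3 form a cycle, so G is not a tree and its treewidth is at least 2. The upper and lower bounds meet at 2, so that is the treewidth.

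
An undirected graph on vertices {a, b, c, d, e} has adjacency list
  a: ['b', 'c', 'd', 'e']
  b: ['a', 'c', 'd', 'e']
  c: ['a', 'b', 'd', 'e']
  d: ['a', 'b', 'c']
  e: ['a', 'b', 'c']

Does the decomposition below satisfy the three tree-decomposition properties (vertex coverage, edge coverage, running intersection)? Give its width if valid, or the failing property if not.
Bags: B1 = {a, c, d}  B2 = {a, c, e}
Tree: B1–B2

A tree decomposition must satisfy three properties: every vertex lies in some bag; for every edge, both endpoints lie together in some bag; and for every vertex, the bags containing it form a connected subtree. Here vertex b appears in no bag, so the decomposition is invalid.

No — vertex b appears in no bag.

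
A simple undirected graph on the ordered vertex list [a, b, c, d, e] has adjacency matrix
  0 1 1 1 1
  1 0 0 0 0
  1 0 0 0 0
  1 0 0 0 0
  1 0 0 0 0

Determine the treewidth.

A width-1 tree decomposition is:
Bags: B1 = {a, d}  B2 = {a, c}  B3 = {a, b}  B4 = {a, e}
Tree: B1–B2, B1–B3, B2–B4
The largest bag has 2 vertices, giving width 1; this decomposition certifies tw(G) ≤ 1. G has an edge, so its treewidth is at least 1. Combining the bounds, tw(G) = 1.

1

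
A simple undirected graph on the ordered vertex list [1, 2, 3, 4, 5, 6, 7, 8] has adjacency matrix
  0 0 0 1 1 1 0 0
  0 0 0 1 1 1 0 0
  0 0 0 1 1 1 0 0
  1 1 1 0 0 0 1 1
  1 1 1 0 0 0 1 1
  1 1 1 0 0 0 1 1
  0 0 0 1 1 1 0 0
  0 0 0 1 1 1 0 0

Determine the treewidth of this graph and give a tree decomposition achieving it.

Treewidth 3.
One optimal decomposition is:
Bags: B1 = {2, 4, 5, 6}  B2 = {1, 4, 5, 6}  B3 = {3, 4, 5, 6}  B4 = {4, 5, 6, 7}  B5 = {4, 5, 6, 8}
Tree: B1–B2, B2–B3, B3–B4, B4–B5

Each bag holds 4 vertices, so the decomposition has width 3, which upper-bounds the treewidth. For the lower bound: the 4 vertex sets {2,4}, {1,5}, {6}, {3} are disjoint, each induces a connected subgraph, and every pair is joined by at least one edge of G. Contracting each set to a single vertex therefore yields K_{4} as a minor, and since treewidth is minor-monotone, tw(G) ≥ tw(K_{4}) = 3. Hence tw(G) = 3 exactly.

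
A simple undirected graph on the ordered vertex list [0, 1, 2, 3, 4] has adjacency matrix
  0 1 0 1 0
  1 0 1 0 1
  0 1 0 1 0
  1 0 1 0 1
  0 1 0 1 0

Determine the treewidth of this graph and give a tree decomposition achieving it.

Each bag holds 3 vertices, so the decomposition has width 2, which upper-bounds the treewidth. Since 4–3–2–1–4 is a cycle in G, G is not acyclic. Forests are exactly the graphs of treewidth ≤ 1, so tw(G) ≥ 2. The upper and lower bounds meet at 2, so that is the treewidth.

Treewidth 2.
One optimal decomposition is:
Bags: B1 = {1, 3, 4}  B2 = {1, 2, 3}  B3 = {0, 1, 3}
Tree: B1–B2, B2–B3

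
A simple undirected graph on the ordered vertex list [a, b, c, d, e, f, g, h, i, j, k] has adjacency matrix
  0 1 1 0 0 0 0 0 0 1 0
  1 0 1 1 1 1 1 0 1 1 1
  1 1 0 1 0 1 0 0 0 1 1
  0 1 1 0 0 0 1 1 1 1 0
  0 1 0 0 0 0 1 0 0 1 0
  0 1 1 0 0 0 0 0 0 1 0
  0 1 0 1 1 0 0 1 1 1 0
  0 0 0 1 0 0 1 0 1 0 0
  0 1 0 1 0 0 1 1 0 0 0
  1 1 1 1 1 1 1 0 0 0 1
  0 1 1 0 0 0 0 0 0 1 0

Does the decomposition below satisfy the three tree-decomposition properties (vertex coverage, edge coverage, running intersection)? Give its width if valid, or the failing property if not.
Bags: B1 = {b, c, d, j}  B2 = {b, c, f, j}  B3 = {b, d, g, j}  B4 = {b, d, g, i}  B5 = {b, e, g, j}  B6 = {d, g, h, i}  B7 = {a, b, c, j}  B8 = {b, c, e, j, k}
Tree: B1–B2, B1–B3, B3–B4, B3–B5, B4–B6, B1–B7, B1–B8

A tree decomposition must satisfy three properties: every vertex lies in some bag; for every edge, both endpoints lie together in some bag; and for every vertex, the bags containing it form a connected subtree. Here bags containing vertex e are not connected in the tree, so the decomposition is invalid.

No — bags containing vertex e are not connected in the tree.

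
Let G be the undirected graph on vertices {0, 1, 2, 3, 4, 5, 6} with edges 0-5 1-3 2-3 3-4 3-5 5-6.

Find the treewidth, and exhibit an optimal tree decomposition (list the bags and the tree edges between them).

The largest bag has 2 vertices, giving width 1; this decomposition certifies tw(G) ≤ 1. G has an edge, so its treewidth is at least 1. The upper and lower bounds meet at 1, so that is the treewidth.

Treewidth 1.
Bags: B1 = {5, 6}  B2 = {3, 5}  B3 = {1, 3}  B4 = {3, 4}  B5 = {2, 3}  B6 = {0, 5}
Tree: B1–B2, B2–B3, B3–B4, B3–B5, B2–B6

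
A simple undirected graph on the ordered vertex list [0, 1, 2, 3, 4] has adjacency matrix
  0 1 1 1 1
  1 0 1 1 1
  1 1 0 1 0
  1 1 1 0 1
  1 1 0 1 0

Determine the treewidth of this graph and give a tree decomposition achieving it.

Each bag holds 4 vertices, so the decomposition has width 3, which upper-bounds the treewidth. For the lower bound, the 4 vertices {0, 1, 2, 3} are pairwise adjacent, and any tree decomposition puts a clique entirely inside one bag — forcing width ≥ 3. Combining the bounds, tw(G) = 3.

Treewidth 3.
Bags: B1 = {0, 1, 3, 4}  B2 = {0, 1, 2, 3}
Tree: B1–B2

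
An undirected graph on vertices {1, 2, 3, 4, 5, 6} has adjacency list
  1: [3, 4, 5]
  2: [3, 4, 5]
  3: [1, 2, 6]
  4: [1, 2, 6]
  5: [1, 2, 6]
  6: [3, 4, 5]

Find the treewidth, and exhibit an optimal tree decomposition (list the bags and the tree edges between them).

Every bag has size at most 4, so the width is 4 − 1 = 3 and tw(G) ≤ 3. For the lower bound: the 4 vertex sets {1,4}, {2,5}, {3}, {6} are disjoint, each induces a connected subgraph, and every pair is joined by at least one edge of G. Contracting each set to a single vertex therefore yields K_{4} as a minor, and since treewidth is minor-monotone, tw(G) ≥ tw(K_{4}) = 3. Combining the bounds, tw(G) = 3.

Treewidth 3.
One optimal decomposition is:
Bags: B1 = {1, 3, 4, 5}  B2 = {2, 3, 4, 5}  B3 = {3, 4, 5, 6}
Tree: B1–B2, B2–B3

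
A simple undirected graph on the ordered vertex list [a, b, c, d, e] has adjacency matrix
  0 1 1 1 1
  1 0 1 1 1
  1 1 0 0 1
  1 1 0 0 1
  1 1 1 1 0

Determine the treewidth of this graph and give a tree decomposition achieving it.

Every bag has size at most 4, so the width is 4 − 1 = 3 and tw(G) ≤ 3. Conversely, {a, b, d, e} is a clique of size 4, and the vertices of any clique must share a bag in every tree decomposition; so some bag has ≥ 4 vertices and tw(G) ≥ 3. Therefore the treewidth is 3.

Treewidth 3.
One such decomposition:
Bags: B1 = {a, b, d, e}  B2 = {a, b, c, e}
Tree: B1–B2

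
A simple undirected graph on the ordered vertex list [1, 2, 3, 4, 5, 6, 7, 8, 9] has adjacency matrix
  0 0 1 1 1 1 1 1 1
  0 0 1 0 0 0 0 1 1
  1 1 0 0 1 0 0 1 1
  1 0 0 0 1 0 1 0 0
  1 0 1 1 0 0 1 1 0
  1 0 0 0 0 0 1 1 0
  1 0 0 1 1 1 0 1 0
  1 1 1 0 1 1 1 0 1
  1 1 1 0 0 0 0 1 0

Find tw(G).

A width-3 tree decomposition is:
Bags: B1 = {1, 3, 8, 9}  B2 = {1, 3, 5, 8}  B3 = {1, 5, 7, 8}  B4 = {2, 3, 8, 9}  B5 = {1, 6, 7, 8}  B6 = {1, 4, 5, 7}
Tree: B1–B2, B2–B3, B1–B4, B3–B5, B3–B6
Every bag has size at most 4, so the width is 4 − 1 = 3 and tw(G) ≤ 3. On the other hand G contains the 4-clique {1, 3, 8, 9}. A clique must lie in a single bag of any decomposition, so no decomposition can have width below 3. Hence tw(G) = 3 exactly.

3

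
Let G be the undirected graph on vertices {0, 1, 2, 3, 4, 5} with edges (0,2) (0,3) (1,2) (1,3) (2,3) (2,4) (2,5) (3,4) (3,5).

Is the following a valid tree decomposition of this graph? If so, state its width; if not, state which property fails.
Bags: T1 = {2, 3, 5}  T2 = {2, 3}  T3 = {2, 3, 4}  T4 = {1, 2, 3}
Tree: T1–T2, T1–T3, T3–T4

No — vertex 0 appears in no bag.

A tree decomposition must satisfy three properties: every vertex lies in some bag; for every edge, both endpoints lie together in some bag; and for every vertex, the bags containing it form a connected subtree. Here vertex 0 appears in no bag, so the decomposition is invalid.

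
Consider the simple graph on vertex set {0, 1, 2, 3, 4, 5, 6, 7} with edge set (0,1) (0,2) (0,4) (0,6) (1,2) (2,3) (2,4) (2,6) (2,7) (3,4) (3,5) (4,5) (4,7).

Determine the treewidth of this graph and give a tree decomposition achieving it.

The largest bag has 3 vertices, giving width 2; this decomposition certifies tw(G) ≤ 2. Conversely, {0, 1, 2} is a clique of size 3, and the vertices of any clique must share a bag in every tree decomposition; so some bag has ≥ 3 vertices and tw(G) ≥ 2. Combining the bounds, tw(G) = 2.

Treewidth 2.
One optimal decomposition is:
Bags: B1 = {2, 3, 4}  B2 = {0, 2, 4}  B3 = {0, 2, 6}  B4 = {2, 4, 7}  B5 = {0, 1, 2}  B6 = {3, 4, 5}
Tree: B1–B2, B2–B3, B2–B4, B2–B5, B1–B6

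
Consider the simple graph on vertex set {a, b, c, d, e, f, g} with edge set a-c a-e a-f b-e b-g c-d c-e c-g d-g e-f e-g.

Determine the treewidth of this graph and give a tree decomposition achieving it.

Each bag holds 3 vertices, so the decomposition has width 2, which upper-bounds the treewidth. On the other hand G contains the 3-clique {c, d, g}. A clique must lie in a single bag of any decomposition, so no decomposition can have width below 2. The upper and lower bounds meet at 2, so that is the treewidth.

Treewidth 2.
One optimal decomposition is:
Bags: B1 = {a, c, e}  B2 = {c, e, g}  B3 = {b, e, g}  B4 = {a, e, f}  B5 = {c, d, g}
Tree: B1–B2, B2–B3, B1–B4, B2–B5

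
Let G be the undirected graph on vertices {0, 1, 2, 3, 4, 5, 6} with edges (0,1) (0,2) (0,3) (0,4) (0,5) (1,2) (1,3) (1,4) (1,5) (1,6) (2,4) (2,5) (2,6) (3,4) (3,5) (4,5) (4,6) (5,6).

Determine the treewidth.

A width-4 tree decomposition is:
Bags: B1 = {1, 2, 4, 5, 6}  B2 = {0, 1, 2, 4, 5}  B3 = {0, 1, 3, 4, 5}
Tree: B1–B2, B2–B3
Every bag has size at most 5, so the width is 5 − 1 = 4 and tw(G) ≤ 4. On the other hand G contains the 5-clique {0, 1, 2, 4, 5}. A clique must lie in a single bag of any decomposition, so no decomposition can have width below 4. The upper and lower bounds meet at 4, so that is the treewidth.

4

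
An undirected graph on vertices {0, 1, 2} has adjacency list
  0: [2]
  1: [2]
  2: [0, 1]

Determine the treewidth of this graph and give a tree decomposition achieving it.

Treewidth 1.
One such decomposition:
Bags: B1 = {1, 2}  B2 = {0, 2}
Tree: B1–B2

Every bag has size at most 2, so the width is 2 − 1 = 1 and tw(G) ≤ 1. G has an edge, so its treewidth is at least 1. Combining the bounds, tw(G) = 1.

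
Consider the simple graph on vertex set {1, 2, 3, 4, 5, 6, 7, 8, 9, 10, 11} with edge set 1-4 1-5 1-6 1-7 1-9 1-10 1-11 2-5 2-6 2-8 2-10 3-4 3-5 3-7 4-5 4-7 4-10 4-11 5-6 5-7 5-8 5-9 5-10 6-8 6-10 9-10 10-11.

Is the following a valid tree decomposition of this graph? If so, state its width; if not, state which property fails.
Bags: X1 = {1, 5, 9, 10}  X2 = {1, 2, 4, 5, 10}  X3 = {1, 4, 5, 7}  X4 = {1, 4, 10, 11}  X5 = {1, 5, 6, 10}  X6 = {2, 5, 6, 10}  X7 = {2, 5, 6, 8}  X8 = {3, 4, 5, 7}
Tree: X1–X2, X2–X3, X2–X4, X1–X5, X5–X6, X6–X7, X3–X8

No — bags containing vertex 2 are not connected in the tree.

A tree decomposition must satisfy three properties: every vertex lies in some bag; for every edge, both endpoints lie together in some bag; and for every vertex, the bags containing it form a connected subtree. Here bags containing vertex 2 are not connected in the tree, so the decomposition is invalid.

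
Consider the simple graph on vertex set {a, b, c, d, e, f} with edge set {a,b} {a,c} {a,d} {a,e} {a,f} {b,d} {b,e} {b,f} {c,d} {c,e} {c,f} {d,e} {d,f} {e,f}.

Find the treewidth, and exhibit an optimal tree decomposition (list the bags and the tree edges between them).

Each bag holds 5 vertices, so the decomposition has width 4, which upper-bounds the treewidth. On the other hand G contains the 5-clique {a, c, d, e, f}. A clique must lie in a single bag of any decomposition, so no decomposition can have width below 4. Therefore the treewidth is 4.

Treewidth 4.
One such decomposition:
Bags: B1 = {a, b, d, e, f}  B2 = {a, c, d, e, f}
Tree: B1–B2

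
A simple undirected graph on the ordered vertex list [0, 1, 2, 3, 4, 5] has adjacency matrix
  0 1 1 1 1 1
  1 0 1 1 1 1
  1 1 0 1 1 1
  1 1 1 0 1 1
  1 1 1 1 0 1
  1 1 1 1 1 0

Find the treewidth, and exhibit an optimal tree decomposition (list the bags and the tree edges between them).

Treewidth 5.
Bags: B1 = {0, 1, 2, 3, 4, 5}
Tree: (single bag)

With just one bag of size 6, the width is 6 − 1 = 5, so tw(G) ≤ 5. On the other hand G contains the 6-clique {0, 1, 2, 3, 4, 5}. A clique must lie in a single bag of any decomposition, so no decomposition can have width below 5. Hence tw(G) = 5 exactly.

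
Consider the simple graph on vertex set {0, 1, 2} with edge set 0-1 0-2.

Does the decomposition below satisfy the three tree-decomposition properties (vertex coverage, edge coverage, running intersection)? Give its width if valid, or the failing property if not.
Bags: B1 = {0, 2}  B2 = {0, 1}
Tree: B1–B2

Vertex coverage: the bags together contain {0, 1, 2}, the full vertex set. Edge coverage: each edge of G has both endpoints in at least one bag. Running intersection: for every vertex, the bags containing it form a connected subtree. All three properties hold, so this is a valid tree decomposition of width max|bag| − 1 = 1, and hence tw(G) ≤ 1.

Yes; width 1.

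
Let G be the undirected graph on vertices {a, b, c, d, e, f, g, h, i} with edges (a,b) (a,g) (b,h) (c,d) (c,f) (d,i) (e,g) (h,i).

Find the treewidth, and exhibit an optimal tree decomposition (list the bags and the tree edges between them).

Treewidth 1.
One optimal decomposition is:
Bags: B1 = {c, f}  B2 = {c, d}  B3 = {d, i}  B4 = {h, i}  B5 = {b, h}  B6 = {a, b}  B7 = {a, g}  B8 = {e, g}
Tree: B1–B2, B2–B3, B3–B4, B4–B5, B5–B6, B6–B7, B7–B8

Each bag holds 2 vertices, so the decomposition has width 1, which upper-bounds the treewidth. Since G has at least one edge (e.g. f–c), it is not an edgeless graph, so tw(G) ≥ 1. The upper and lower bounds meet at 1, so that is the treewidth.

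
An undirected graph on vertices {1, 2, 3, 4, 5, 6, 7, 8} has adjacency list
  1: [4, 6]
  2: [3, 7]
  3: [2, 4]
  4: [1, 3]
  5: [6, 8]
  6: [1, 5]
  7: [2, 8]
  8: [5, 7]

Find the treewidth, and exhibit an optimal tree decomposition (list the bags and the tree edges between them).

Treewidth 2.
One optimal decomposition is:
Bags: B1 = {1, 4, 6}  B2 = {4, 5, 6}  B3 = {4, 5, 8}  B4 = {4, 7, 8}  B5 = {2, 4, 7}  B6 = {2, 3, 4}
Tree: B1–B2, B2–B3, B3–B4, B4–B5, B5–B6

Each bag holds 3 vertices, so the decomposition has width 2, which upper-bounds the treewidth. Since 4–1–6–5–8–7–2–3–4 is a cycle in G, G is not acyclic. Forests are exactly the graphs of treewidth ≤ 1, so tw(G) ≥ 2. Therefore the treewidth is 2.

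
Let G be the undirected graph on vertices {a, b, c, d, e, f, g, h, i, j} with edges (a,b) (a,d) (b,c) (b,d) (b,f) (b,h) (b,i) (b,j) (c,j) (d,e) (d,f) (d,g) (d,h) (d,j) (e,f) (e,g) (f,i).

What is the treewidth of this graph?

A width-2 tree decomposition is:
Bags: B1 = {b, f, i}  B2 = {b, d, f}  B3 = {a, b, d}  B4 = {b, d, j}  B5 = {d, e, f}  B6 = {b, c, j}  B7 = {d, e, g}  B8 = {b, d, h}
Tree: B1–B2, B2–B3, B2–B4, B2–B5, B4–B6, B5–B7, B2–B8
The largest bag has 3 vertices, giving width 2; this decomposition certifies tw(G) ≤ 2. Conversely, {d, e, g} is a clique of size 3, and the vertices of any clique must share a bag in every tree decomposition; so some bag has ≥ 3 vertices and tw(G) ≥ 2. Hence tw(G) = 2 exactly.

2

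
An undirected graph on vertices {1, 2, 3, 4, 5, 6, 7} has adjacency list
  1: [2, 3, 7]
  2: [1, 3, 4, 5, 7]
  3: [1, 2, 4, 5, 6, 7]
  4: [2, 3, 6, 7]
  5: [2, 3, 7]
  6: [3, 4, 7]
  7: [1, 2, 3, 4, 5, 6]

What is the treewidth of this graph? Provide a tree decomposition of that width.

The largest bag has 4 vertices, giving width 3; this decomposition certifies tw(G) ≤ 3. Conversely, {1, 2, 3, 7} is a clique of size 4, and the vertices of any clique must share a bag in every tree decomposition; so some bag has ≥ 4 vertices and tw(G) ≥ 3. The upper and lower bounds meet at 3, so that is the treewidth.

Treewidth 3.
One such decomposition:
Bags: B1 = {2, 3, 5, 7}  B2 = {2, 3, 4, 7}  B3 = {1, 2, 3, 7}  B4 = {3, 4, 6, 7}
Tree: B1–B2, B1–B3, B2–B4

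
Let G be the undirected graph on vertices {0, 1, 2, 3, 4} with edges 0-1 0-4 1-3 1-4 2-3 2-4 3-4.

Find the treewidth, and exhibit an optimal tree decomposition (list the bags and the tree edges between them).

Treewidth 2.
One such decomposition:
Bags: B1 = {1, 3, 4}  B2 = {2, 3, 4}  B3 = {0, 1, 4}
Tree: B1–B2, B1–B3

The largest bag has 3 vertices, giving width 2; this decomposition certifies tw(G) ≤ 2. On the other hand G contains the 3-clique {0, 1, 4}. A clique must lie in a single bag of any decomposition, so no decomposition can have width below 2. The upper and lower bounds meet at 2, so that is the treewidth.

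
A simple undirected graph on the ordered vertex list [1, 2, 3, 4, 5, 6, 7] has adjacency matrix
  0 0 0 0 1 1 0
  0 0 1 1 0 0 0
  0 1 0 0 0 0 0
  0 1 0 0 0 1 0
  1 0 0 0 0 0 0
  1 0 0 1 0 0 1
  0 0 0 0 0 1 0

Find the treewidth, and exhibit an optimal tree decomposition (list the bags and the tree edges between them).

Each bag holds 2 vertices, so the decomposition has width 1, which upper-bounds the treewidth. G has an edge, so its treewidth is at least 1. Combining the bounds, tw(G) = 1.

Treewidth 1.
One such decomposition:
Bags: B1 = {2, 4}  B2 = {4, 6}  B3 = {2, 3}  B4 = {6, 7}  B5 = {1, 6}  B6 = {1, 5}
Tree: B1–B2, B1–B3, B2–B4, B2–B5, B5–B6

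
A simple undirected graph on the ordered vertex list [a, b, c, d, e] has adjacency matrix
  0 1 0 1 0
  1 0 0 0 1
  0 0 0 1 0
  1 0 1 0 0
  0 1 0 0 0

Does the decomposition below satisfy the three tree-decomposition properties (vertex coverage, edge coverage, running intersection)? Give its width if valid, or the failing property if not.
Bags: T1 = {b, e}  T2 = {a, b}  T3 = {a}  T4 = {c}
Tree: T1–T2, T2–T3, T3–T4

A tree decomposition must satisfy three properties: every vertex lies in some bag; for every edge, both endpoints lie together in some bag; and for every vertex, the bags containing it form a connected subtree. Here vertex d appears in no bag, so the decomposition is invalid.

No — vertex d appears in no bag.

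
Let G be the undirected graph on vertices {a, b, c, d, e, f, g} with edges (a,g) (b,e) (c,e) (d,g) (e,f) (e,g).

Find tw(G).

A width-1 tree decomposition is:
Bags: B1 = {c, e}  B2 = {b, e}  B3 = {e, g}  B4 = {e, f}  B5 = {d, g}  B6 = {a, g}
Tree: B1–B2, B1–B3, B1–B4, B3–B5, B3–B6
The largest bag has 2 vertices, giving width 1; this decomposition certifies tw(G) ≤ 1. Any graph with an edge has treewidth ≥ 1, and G has the edge c–e. Therefore the treewidth is 1.

1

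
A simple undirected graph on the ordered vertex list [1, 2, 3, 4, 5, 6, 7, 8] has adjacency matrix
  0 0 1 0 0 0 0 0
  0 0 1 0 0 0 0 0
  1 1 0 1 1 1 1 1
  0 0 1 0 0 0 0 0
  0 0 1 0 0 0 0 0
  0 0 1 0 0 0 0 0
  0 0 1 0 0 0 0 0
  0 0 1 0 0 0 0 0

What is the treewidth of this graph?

1

A width-1 tree decomposition is:
Bags: B1 = {3, 4}  B2 = {1, 3}  B3 = {3, 8}  B4 = {3, 6}  B5 = {3, 5}  B6 = {3, 7}  B7 = {2, 3}
Tree: B1–B2, B2–B3, B1–B4, B2–B5, B1–B6, B4–B7
Every bag has size at most 2, so the width is 2 − 1 = 1 and tw(G) ≤ 1. G has an edge, so its treewidth is at least 1. Combining the bounds, tw(G) = 1.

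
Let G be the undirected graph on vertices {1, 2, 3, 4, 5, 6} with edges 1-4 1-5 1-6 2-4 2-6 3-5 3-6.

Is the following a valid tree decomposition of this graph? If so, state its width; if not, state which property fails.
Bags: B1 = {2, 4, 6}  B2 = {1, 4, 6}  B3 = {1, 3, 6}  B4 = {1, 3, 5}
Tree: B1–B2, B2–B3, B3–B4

Yes; width 2.

Every vertex of G appears in some bag (union = {1, 2, 3, 4, 5, 6}); every edge is covered by a bag; and for each vertex v the set of bags containing v is connected in the bag tree. The decomposition is therefore valid. The largest bag has 3 vertices, so the width is 2.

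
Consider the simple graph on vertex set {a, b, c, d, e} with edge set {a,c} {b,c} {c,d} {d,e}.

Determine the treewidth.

1

A width-1 tree decomposition is:
Bags: B1 = {d, e}  B2 = {c, d}  B3 = {a, c}  B4 = {b, c}
Tree: B1–B2, B2–B3, B3–B4
Every bag has size at most 2, so the width is 2 − 1 = 1 and tw(G) ≤ 1. Since G has at least one edge (e.g. d–e), it is not an edgeless graph, so tw(G) ≥ 1. Combining the bounds, tw(G) = 1.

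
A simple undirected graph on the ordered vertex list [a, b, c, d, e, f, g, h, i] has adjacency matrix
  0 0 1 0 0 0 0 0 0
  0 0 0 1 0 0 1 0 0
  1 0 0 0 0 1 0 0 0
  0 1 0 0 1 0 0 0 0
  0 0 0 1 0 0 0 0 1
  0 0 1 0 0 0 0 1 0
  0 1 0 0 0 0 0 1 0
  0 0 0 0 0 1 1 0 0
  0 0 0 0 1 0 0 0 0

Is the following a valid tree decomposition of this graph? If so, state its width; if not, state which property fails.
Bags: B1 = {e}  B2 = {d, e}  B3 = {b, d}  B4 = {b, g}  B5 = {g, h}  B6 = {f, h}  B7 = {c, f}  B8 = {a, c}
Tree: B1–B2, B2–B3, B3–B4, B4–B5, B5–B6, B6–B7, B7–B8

A tree decomposition must satisfy three properties: every vertex lies in some bag; for every edge, both endpoints lie together in some bag; and for every vertex, the bags containing it form a connected subtree. Here vertex i appears in no bag, so the decomposition is invalid.

No — vertex i appears in no bag.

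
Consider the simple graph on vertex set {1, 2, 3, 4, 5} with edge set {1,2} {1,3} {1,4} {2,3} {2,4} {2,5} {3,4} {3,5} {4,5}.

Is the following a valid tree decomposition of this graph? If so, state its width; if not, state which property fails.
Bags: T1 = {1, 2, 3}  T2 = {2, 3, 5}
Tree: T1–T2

A tree decomposition must satisfy three properties: every vertex lies in some bag; for every edge, both endpoints lie together in some bag; and for every vertex, the bags containing it form a connected subtree. Here vertex 4 appears in no bag, so the decomposition is invalid.

No — vertex 4 appears in no bag.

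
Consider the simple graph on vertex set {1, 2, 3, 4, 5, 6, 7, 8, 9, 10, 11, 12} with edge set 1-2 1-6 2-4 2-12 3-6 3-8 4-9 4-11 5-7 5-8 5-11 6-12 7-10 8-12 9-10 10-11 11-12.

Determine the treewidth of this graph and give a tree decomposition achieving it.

The largest bag has 4 vertices, giving width 3; this decomposition certifies tw(G) ≤ 3. For the lower bound: the 4 vertex sets {1,3,6}, {8}, {12}, {2,4,5,11} are disjoint, each induces a connected subgraph, and every pair is joined by at least one edge of G. Contracting each set to a single vertex therefore yields K_{4} as a minor, and since treewidth is minor-monotone, tw(G) ≥ tw(K_{4}) = 3. Therefore the treewidth is 3.

Treewidth 3.
One such decomposition:
Bags: B1 = {1, 3, 6, 8}  B2 = {1, 6, 8, 12}  B3 = {1, 2, 8, 12}  B4 = {2, 5, 8, 12}  B5 = {2, 5, 11, 12}  B6 = {2, 4, 5, 11}  B7 = {4, 5, 7, 11}  B8 = {4, 7, 10, 11}  B9 = {4, 7, 9, 10}
Tree: B1–B2, B2–B3, B3–B4, B4–B5, B5–B6, B6–B7, B7–B8, B8–B9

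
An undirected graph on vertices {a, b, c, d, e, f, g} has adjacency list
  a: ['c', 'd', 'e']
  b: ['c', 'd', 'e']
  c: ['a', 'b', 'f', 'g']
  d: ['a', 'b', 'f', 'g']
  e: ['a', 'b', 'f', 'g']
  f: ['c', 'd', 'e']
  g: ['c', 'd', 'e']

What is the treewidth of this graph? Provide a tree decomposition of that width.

Treewidth 3.
One such decomposition:
Bags: B1 = {a, c, d, e}  B2 = {b, c, d, e}  B3 = {c, d, e, g}  B4 = {c, d, e, f}
Tree: B1–B2, B2–B3, B3–B4

Each bag holds 4 vertices, so the decomposition has width 3, which upper-bounds the treewidth. For the lower bound: the 4 vertex sets {a,e}, {b,d}, {c}, {g} are disjoint, each induces a connected subgraph, and every pair is joined by at least one edge of G. Contracting each set to a single vertex therefore yields K_{4} as a minor, and since treewidth is minor-monotone, tw(G) ≥ tw(K_{4}) = 3. Therefore the treewidth is 3.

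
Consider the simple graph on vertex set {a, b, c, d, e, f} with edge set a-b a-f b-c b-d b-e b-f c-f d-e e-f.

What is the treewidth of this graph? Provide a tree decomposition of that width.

Treewidth 2.
One such decomposition:
Bags: B1 = {a, b, f}  B2 = {b, e, f}  B3 = {b, c, f}  B4 = {b, d, e}
Tree: B1–B2, B2–B3, B2–B4

Every bag has size at most 3, so the width is 3 − 1 = 2 and tw(G) ≤ 2. For the lower bound, the 3 vertices {b, d, e} are pairwise adjacent, and any tree decomposition puts a clique entirely inside one bag — forcing width ≥ 2. The upper and lower bounds meet at 2, so that is the treewidth.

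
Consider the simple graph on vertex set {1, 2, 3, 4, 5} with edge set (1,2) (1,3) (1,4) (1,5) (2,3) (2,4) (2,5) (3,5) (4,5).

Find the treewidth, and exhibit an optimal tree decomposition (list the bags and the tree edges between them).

The largest bag has 4 vertices, giving width 3; this decomposition certifies tw(G) ≤ 3. Conversely, {1, 2, 3, 5} is a clique of size 4, and the vertices of any clique must share a bag in every tree decomposition; so some bag has ≥ 4 vertices and tw(G) ≥ 3. Hence tw(G) = 3 exactly.

Treewidth 3.
One optimal decomposition is:
Bags: B1 = {1, 2, 4, 5}  B2 = {1, 2, 3, 5}
Tree: B1–B2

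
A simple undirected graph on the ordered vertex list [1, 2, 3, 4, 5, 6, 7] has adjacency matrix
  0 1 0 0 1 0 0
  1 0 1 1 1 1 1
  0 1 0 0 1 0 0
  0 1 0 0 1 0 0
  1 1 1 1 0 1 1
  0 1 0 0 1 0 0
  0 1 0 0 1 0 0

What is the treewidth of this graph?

2

A width-2 tree decomposition is:
Bags: B1 = {2, 3, 5}  B2 = {2, 5, 7}  B3 = {1, 2, 5}  B4 = {2, 4, 5}  B5 = {2, 5, 6}
Tree: B1–B2, B1–B3, B1–B4, B3–B5
Every bag has size at most 3, so the width is 3 − 1 = 2 and tw(G) ≤ 2. For the lower bound, the 3 vertices {1, 2, 5} are pairwise adjacent, and any tree decomposition puts a clique entirely inside one bag — forcing width ≥ 2. The upper and lower bounds meet at 2, so that is the treewidth.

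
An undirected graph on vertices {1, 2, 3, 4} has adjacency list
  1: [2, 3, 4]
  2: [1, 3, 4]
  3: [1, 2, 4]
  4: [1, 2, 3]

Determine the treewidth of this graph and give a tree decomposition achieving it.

With just one bag of size 4, the width is 4 − 1 = 3, so tw(G) ≤ 3. For the lower bound, the 4 vertices {1, 2, 3, 4} are pairwise adjacent, and any tree decomposition puts a clique entirely inside one bag — forcing width ≥ 3. Hence tw(G) = 3 exactly.

Treewidth 3.
One optimal decomposition is:
Bags: B1 = {1, 2, 3, 4}
Tree: (single bag)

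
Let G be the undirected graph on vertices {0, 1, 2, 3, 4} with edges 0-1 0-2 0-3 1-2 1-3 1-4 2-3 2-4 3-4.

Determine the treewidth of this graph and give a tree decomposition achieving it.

Every bag has size at most 4, so the width is 4 − 1 = 3 and tw(G) ≤ 3. For the lower bound, the 4 vertices {0, 1, 2, 3} are pairwise adjacent, and any tree decomposition puts a clique entirely inside one bag — forcing width ≥ 3. Combining the bounds, tw(G) = 3.

Treewidth 3.
Bags: B1 = {0, 1, 2, 3}  B2 = {1, 2, 3, 4}
Tree: B1–B2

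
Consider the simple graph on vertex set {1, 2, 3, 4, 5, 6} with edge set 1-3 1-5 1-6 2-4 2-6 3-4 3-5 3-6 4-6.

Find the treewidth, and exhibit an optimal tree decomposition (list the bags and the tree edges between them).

Treewidth 2.
One optimal decomposition is:
Bags: B1 = {1, 3, 6}  B2 = {3, 4, 6}  B3 = {1, 3, 5}  B4 = {2, 4, 6}
Tree: B1–B2, B1–B3, B2–B4

Every bag has size at most 3, so the width is 3 − 1 = 2 and tw(G) ≤ 2. On the other hand G contains the 3-clique {2, 4, 6}. A clique must lie in a single bag of any decomposition, so no decomposition can have width below 2. Combining the bounds, tw(G) = 2.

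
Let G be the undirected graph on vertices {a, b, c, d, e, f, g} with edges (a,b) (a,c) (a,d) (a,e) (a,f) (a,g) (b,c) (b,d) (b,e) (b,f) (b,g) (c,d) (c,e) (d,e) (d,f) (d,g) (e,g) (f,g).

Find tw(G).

4

A width-4 tree decomposition is:
Bags: B1 = {a, b, c, d, e}  B2 = {a, b, d, e, g}  B3 = {a, b, d, f, g}
Tree: B1–B2, B2–B3
The largest bag has 5 vertices, giving width 4; this decomposition certifies tw(G) ≤ 4. Conversely, {a, b, d, e, g} is a clique of size 5, and the vertices of any clique must share a bag in every tree decomposition; so some bag has ≥ 5 vertices and tw(G) ≥ 4. Combining the bounds, tw(G) = 4.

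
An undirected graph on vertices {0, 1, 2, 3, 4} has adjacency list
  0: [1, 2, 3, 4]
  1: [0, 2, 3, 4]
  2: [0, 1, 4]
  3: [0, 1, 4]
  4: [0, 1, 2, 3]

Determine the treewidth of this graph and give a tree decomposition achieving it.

Treewidth 3.
Bags: B1 = {0, 1, 2, 4}  B2 = {0, 1, 3, 4}
Tree: B1–B2

The largest bag has 4 vertices, giving width 3; this decomposition certifies tw(G) ≤ 3. Conversely, {0, 1, 2, 4} is a clique of size 4, and the vertices of any clique must share a bag in every tree decomposition; so some bag has ≥ 4 vertices and tw(G) ≥ 3. Combining the bounds, tw(G) = 3.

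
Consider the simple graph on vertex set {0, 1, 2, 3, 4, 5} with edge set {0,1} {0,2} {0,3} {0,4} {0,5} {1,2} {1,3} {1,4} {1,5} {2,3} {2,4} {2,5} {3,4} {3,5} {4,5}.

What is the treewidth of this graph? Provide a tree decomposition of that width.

Treewidth 5.
One optimal decomposition is:
Bags: B1 = {0, 1, 2, 3, 4, 5}
Tree: (single bag)

With just one bag of size 6, the width is 6 − 1 = 5, so tw(G) ≤ 5. On the other hand G contains the 6-clique {0, 1, 2, 3, 4, 5}. A clique must lie in a single bag of any decomposition, so no decomposition can have width below 5. Combining the bounds, tw(G) = 5.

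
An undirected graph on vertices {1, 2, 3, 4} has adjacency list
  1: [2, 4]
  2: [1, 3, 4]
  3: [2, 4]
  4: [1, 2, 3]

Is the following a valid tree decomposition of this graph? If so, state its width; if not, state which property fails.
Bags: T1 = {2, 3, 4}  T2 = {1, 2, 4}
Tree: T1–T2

Checking the three conditions: (i) the bags cover all of {1, 2, 3, 4}; (ii) for each edge, some bag contains both endpoints; (iii) the bags containing any fixed vertex form a subtree. All hold, so the decomposition is valid with width 3 − 1 = 2.

Yes; width 2.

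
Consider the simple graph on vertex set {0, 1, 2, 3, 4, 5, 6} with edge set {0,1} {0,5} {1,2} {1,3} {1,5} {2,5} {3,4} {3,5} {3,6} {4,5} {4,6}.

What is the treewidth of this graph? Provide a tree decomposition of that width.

Every bag has size at most 3, so the width is 3 − 1 = 2 and tw(G) ≤ 2. Conversely, {0, 1, 5} is a clique of size 3, and the vertices of any clique must share a bag in every tree decomposition; so some bag has ≥ 3 vertices and tw(G) ≥ 2. The upper and lower bounds meet at 2, so that is the treewidth.

Treewidth 2.
Bags: B1 = {3, 4, 6}  B2 = {3, 4, 5}  B3 = {1, 3, 5}  B4 = {1, 2, 5}  B5 = {0, 1, 5}
Tree: B1–B2, B2–B3, B3–B4, B3–B5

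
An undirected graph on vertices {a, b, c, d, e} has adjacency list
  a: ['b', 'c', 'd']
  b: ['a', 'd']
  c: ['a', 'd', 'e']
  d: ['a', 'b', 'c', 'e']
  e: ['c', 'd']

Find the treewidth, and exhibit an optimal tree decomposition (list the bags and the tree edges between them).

Each bag holds 3 vertices, so the decomposition has width 2, which upper-bounds the treewidth. Conversely, {c, d, e} is a clique of size 3, and the vertices of any clique must share a bag in every tree decomposition; so some bag has ≥ 3 vertices and tw(G) ≥ 2. The upper and lower bounds meet at 2, so that is the treewidth.

Treewidth 2.
One optimal decomposition is:
Bags: B1 = {a, b, d}  B2 = {a, c, d}  B3 = {c, d, e}
Tree: B1–B2, B2–B3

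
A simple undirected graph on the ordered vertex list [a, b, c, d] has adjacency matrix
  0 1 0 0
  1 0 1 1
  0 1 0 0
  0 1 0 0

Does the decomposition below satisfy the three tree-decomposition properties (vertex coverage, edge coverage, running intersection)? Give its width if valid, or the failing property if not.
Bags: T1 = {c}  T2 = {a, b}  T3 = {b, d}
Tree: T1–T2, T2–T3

No — edge (b,c) lies in no bag.

A tree decomposition must satisfy three properties: every vertex lies in some bag; for every edge, both endpoints lie together in some bag; and for every vertex, the bags containing it form a connected subtree. Here edge (b,c) lies in no bag, so the decomposition is invalid.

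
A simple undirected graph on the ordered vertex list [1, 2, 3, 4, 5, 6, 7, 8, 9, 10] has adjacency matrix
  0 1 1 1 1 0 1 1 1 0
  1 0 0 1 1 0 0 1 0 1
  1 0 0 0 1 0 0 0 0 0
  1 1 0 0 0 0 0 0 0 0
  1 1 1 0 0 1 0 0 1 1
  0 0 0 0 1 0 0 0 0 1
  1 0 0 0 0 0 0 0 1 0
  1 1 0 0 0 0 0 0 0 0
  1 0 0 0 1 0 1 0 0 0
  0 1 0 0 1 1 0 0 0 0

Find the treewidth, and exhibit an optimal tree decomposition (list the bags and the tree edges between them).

Every bag has size at most 3, so the width is 3 − 1 = 2 and tw(G) ≤ 2. For the lower bound, the 3 vertices {1, 5, 9} are pairwise adjacent, and any tree decomposition puts a clique entirely inside one bag — forcing width ≥ 2. Hence tw(G) = 2 exactly.

Treewidth 2.
One such decomposition:
Bags: B1 = {2, 5, 10}  B2 = {1, 2, 5}  B3 = {1, 2, 4}  B4 = {1, 5, 9}  B5 = {1, 2, 8}  B6 = {5, 6, 10}  B7 = {1, 3, 5}  B8 = {1, 7, 9}
Tree: B1–B2, B2–B3, B2–B4, B3–B5, B1–B6, B4–B7, B4–B8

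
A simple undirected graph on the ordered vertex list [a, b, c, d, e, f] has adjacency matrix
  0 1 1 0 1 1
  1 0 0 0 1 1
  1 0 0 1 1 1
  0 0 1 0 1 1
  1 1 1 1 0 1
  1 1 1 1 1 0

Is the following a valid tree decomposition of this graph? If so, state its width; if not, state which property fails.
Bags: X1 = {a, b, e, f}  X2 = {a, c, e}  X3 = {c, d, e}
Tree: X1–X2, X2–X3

A tree decomposition must satisfy three properties: every vertex lies in some bag; for every edge, both endpoints lie together in some bag; and for every vertex, the bags containing it form a connected subtree. Here edge (f,c) lies in no bag, so the decomposition is invalid.

No — edge (f,c) lies in no bag.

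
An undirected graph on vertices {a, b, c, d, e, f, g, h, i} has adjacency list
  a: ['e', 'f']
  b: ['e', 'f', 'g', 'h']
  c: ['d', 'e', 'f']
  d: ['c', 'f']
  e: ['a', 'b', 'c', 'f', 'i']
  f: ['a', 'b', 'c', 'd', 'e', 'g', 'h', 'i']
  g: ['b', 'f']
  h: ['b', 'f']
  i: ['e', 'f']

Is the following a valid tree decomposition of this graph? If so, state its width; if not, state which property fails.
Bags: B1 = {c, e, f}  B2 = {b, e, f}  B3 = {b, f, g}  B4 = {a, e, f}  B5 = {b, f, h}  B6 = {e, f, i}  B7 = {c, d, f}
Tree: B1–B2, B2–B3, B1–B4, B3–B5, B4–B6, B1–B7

Yes; width 2.

Checking the three conditions: (i) the bags cover all of {a, b, c, d, e, f, g, h, i}; (ii) for each edge, some bag contains both endpoints; (iii) the bags containing any fixed vertex form a subtree. All hold, so the decomposition is valid with width 3 − 1 = 2.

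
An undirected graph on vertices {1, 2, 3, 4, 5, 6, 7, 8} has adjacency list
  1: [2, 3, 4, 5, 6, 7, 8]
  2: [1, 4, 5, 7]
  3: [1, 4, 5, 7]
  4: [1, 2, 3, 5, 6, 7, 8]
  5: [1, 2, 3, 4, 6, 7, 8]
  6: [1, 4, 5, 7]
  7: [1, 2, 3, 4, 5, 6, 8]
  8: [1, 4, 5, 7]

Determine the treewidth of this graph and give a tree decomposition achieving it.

Each bag holds 5 vertices, so the decomposition has width 4, which upper-bounds the treewidth. For the lower bound, the 5 vertices {1, 4, 5, 7, 8} are pairwise adjacent, and any tree decomposition puts a clique entirely inside one bag — forcing width ≥ 4. The upper and lower bounds meet at 4, so that is the treewidth.

Treewidth 4.
One optimal decomposition is:
Bags: B1 = {1, 2, 4, 5, 7}  B2 = {1, 4, 5, 7, 8}  B3 = {1, 4, 5, 6, 7}  B4 = {1, 3, 4, 5, 7}
Tree: B1–B2, B2–B3, B1–B4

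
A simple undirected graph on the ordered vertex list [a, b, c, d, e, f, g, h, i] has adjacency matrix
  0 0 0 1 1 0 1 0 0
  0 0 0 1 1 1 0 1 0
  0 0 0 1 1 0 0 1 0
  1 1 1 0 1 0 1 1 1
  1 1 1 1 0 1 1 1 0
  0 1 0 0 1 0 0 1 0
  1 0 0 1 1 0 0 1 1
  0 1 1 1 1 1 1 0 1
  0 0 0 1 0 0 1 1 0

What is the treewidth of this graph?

3

A width-3 tree decomposition is:
Bags: B1 = {a, d, e, g}  B2 = {d, e, g, h}  B3 = {c, d, e, h}  B4 = {d, g, h, i}  B5 = {b, d, e, h}  B6 = {b, e, f, h}
Tree: B1–B2, B2–B3, B2–B4, B2–B5, B5–B6
Each bag holds 4 vertices, so the decomposition has width 3, which upper-bounds the treewidth. Conversely, {d, e, g, h} is a clique of size 4, and the vertices of any clique must share a bag in every tree decomposition; so some bag has ≥ 4 vertices and tw(G) ≥ 3. The upper and lower bounds meet at 3, so that is the treewidth.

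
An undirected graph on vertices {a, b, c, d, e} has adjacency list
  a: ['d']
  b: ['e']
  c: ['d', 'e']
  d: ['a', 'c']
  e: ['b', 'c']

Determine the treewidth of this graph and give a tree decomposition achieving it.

Treewidth 1.
Bags: B1 = {c, e}  B2 = {c, d}  B3 = {b, e}  B4 = {a, d}
Tree: B1–B2, B1–B3, B2–B4

Each bag holds 2 vertices, so the decomposition has width 1, which upper-bounds the treewidth. Since G has at least one edge (e.g. c–e), it is not an edgeless graph, so tw(G) ≥ 1. Hence tw(G) = 1 exactly.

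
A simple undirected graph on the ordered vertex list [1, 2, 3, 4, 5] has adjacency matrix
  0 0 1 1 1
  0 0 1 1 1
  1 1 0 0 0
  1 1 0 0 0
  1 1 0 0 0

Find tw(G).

2

A width-2 tree decomposition is:
Bags: B1 = {1, 2, 5}  B2 = {1, 2, 4}  B3 = {1, 2, 3}
Tree: B1–B2, B2–B3
Every bag has size at most 3, so the width is 3 − 1 = 2 and tw(G) ≤ 2. For the lower bound, G contains the cycle 2–5–1–4–2, so G is not a forest; only forests have treewidth ≤ 1, hence tw(G) ≥ 2. Therefore the treewidth is 2.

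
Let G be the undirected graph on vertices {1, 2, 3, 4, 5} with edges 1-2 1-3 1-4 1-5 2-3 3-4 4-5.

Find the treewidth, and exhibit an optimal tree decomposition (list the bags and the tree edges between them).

Treewidth 2.
One such decomposition:
Bags: B1 = {1, 4, 5}  B2 = {1, 3, 4}  B3 = {1, 2, 3}
Tree: B1–B2, B2–B3

Each bag holds 3 vertices, so the decomposition has width 2, which upper-bounds the treewidth. Conversely, {1, 2, 3} is a clique of size 3, and the vertices of any clique must share a bag in every tree decomposition; so some bag has ≥ 3 vertices and tw(G) ≥ 2. Therefore the treewidth is 2.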